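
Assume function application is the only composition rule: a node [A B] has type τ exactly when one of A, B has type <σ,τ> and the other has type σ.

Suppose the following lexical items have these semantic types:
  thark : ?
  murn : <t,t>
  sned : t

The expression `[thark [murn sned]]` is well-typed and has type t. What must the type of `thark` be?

<t,t>

[thark [murn sned]] is required to be t. [murn sned] : t cannot yield t as functor, so thark : <t,t>.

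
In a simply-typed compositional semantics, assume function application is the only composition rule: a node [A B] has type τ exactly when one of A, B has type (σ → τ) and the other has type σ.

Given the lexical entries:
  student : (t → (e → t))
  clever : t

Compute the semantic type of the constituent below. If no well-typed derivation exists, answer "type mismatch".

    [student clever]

(e → t)

At [student clever], student : (t → (e → t)) takes clever : t, giving (e → t).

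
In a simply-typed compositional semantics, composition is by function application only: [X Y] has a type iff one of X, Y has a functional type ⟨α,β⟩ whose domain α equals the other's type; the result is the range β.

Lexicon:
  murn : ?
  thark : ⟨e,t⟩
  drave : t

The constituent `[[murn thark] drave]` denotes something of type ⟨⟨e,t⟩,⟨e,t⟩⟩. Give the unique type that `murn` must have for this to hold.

⟨⟨e,t⟩,⟨t,⟨⟨e,t⟩,⟨e,t⟩⟩⟩⟩

[[murn thark] drave] must have type ⟨⟨e,t⟩,⟨e,t⟩⟩. The sister drave has type t; that is not a function onto ⟨⟨e,t⟩,⟨e,t⟩⟩, so [murn thark] must be the functor, of type ⟨t,⟨⟨e,t⟩,⟨e,t⟩⟩⟩.
[murn thark] must have type ⟨t,⟨⟨e,t⟩,⟨e,t⟩⟩⟩. The sister thark has type ⟨e,t⟩; that is not a function onto ⟨t,⟨⟨e,t⟩,⟨e,t⟩⟩⟩, so murn must be the functor, of type ⟨⟨e,t⟩,⟨t,⟨⟨e,t⟩,⟨e,t⟩⟩⟩⟩.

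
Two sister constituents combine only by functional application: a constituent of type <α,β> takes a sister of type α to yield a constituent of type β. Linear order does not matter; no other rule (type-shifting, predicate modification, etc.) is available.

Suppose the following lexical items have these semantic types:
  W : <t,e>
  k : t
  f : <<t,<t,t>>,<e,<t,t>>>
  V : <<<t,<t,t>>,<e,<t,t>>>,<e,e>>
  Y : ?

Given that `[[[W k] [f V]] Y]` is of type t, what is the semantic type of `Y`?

[[[W k] [f V]] Y] is required to be t. [[W k] [f V]] : e cannot yield t as functor, so Y : <e,t>.

<e,t>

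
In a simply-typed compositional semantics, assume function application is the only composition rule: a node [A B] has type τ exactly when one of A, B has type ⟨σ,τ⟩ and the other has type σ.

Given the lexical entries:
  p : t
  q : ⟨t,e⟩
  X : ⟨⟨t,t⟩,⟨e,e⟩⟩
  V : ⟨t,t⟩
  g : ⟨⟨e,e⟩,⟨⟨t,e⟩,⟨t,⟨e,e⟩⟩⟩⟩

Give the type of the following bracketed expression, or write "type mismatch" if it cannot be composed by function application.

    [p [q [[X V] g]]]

⟨e,e⟩

[X V]: X is ⟨⟨t,t⟩,⟨e,e⟩⟩, V is ⟨t,t⟩; result ⟨e,e⟩.
[[X V] g]: g is ⟨⟨e,e⟩,⟨⟨t,e⟩,⟨t,⟨e,e⟩⟩⟩⟩, [X V] is ⟨e,e⟩; result ⟨⟨t,e⟩,⟨t,⟨e,e⟩⟩⟩.
[q [[X V] g]]: [[X V] g] is ⟨⟨t,e⟩,⟨t,⟨e,e⟩⟩⟩, q is ⟨t,e⟩; result ⟨t,⟨e,e⟩⟩.
[p [q [[X V] g]]]: [q [[X V] g]] is ⟨t,⟨e,e⟩⟩, p is t; result ⟨e,e⟩.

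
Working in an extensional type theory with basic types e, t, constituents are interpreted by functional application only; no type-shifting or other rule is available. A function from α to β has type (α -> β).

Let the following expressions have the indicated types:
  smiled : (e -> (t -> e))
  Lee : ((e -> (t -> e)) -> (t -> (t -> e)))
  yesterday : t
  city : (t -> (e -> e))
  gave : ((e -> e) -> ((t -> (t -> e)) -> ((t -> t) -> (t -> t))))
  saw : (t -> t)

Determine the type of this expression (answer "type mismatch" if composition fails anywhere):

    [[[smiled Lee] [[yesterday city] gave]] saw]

(t -> t)

At [smiled Lee], Lee : ((e -> (t -> e)) -> (t -> (t -> e))) takes smiled : (e -> (t -> e)), giving (t -> (t -> e)).
At [yesterday city], city : (t -> (e -> e)) takes yesterday : t, giving (e -> e).
At [[yesterday city] gave], gave : ((e -> e) -> ((t -> (t -> e)) -> ((t -> t) -> (t -> t)))) takes [yesterday city] : (e -> e), giving ((t -> (t -> e)) -> ((t -> t) -> (t -> t))).
At [[smiled Lee] [[yesterday city] gave]], [[yesterday city] gave] : ((t -> (t -> e)) -> ((t -> t) -> (t -> t))) takes [smiled Lee] : (t -> (t -> e)), giving ((t -> t) -> (t -> t)).
At [[[smiled Lee] [[yesterday city] gave]] saw], [[smiled Lee] [[yesterday city] gave]] : ((t -> t) -> (t -> t)) takes saw : (t -> t), giving (t -> t).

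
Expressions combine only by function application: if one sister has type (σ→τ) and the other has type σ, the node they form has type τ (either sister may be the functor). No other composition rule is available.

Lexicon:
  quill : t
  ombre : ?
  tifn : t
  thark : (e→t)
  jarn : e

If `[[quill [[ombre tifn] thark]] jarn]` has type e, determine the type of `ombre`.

[[quill [[ombre tifn] thark]] jarn] must have type e. The sister jarn has type e; that is not a function onto e, so [quill [[ombre tifn] thark]] must be the functor, of type (e→e).
[quill [[ombre tifn] thark]] must have type (e→e). The sister quill has type t; that is not a function onto (e→e), so [[ombre tifn] thark] must be the functor, of type (t→(e→e)).
[[ombre tifn] thark] must have type (t→(e→e)). The sister thark has type (e→t); that is not a function onto (t→(e→e)), so [ombre tifn] must be the functor, of type ((e→t)→(t→(e→e))).
[ombre tifn] must have type ((e→t)→(t→(e→e))). The sister tifn has type t; that is not a function onto ((e→t)→(t→(e→e))), so ombre must be the functor, of type (t→((e→t)→(t→(e→e)))).

(t→((e→t)→(t→(e→e))))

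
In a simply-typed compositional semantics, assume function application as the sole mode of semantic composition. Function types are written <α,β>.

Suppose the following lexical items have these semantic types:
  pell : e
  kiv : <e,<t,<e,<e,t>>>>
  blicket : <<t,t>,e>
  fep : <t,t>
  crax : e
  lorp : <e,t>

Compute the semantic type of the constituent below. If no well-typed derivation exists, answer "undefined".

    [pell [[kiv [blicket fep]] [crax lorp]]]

<e,t>

[blicket fep] — blicket of type <<t,t>,e> combines with fep of type <t,t>: type e.
[kiv [blicket fep]] — kiv of type <e,<t,<e,<e,t>>>> combines with [blicket fep] of type e: type <t,<e,<e,t>>>.
[crax lorp] — lorp of type <e,t> combines with crax of type e: type t.
[[kiv [blicket fep]] [crax lorp]] — [kiv [blicket fep]] of type <t,<e,<e,t>>> combines with [crax lorp] of type t: type <e,<e,t>>.
[pell [[kiv [blicket fep]] [crax lorp]]] — [[kiv [blicket fep]] [crax lorp]] of type <e,<e,t>> combines with pell of type e: type <e,t>.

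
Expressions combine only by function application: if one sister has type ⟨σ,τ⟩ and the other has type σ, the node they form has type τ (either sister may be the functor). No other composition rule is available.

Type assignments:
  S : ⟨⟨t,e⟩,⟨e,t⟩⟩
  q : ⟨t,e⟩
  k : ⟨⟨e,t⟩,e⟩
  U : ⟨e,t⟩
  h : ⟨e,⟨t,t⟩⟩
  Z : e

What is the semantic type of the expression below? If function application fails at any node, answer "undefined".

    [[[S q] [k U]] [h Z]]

At [S q], S : ⟨⟨t,e⟩,⟨e,t⟩⟩ takes q : ⟨t,e⟩, giving ⟨e,t⟩.
At [k U], k : ⟨⟨e,t⟩,e⟩ takes U : ⟨e,t⟩, giving e.
At [[S q] [k U]], [S q] : ⟨e,t⟩ takes [k U] : e, giving t.
At [h Z], h : ⟨e,⟨t,t⟩⟩ takes Z : e, giving ⟨t,t⟩.
At [[[S q] [k U]] [h Z]], [h Z] : ⟨t,t⟩ takes [[S q] [k U]] : t, giving t.

t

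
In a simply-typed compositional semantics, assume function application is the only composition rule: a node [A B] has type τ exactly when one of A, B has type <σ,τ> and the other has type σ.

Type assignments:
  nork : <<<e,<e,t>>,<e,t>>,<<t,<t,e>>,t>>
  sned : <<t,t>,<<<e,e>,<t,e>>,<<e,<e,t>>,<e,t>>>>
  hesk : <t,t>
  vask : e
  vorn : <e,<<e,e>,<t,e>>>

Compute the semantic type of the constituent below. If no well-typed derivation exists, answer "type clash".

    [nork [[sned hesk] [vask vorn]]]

<<t,<t,e>>,t>

[sned hesk]: functor sned : <<t,t>,<<<e,e>,<t,e>>,<<e,<e,t>>,<e,t>>>>, argument hesk : <t,t>; result <<<e,e>,<t,e>>,<<e,<e,t>>,<e,t>>>.
[vask vorn]: functor vorn : <e,<<e,e>,<t,e>>>, argument vask : e; result <<e,e>,<t,e>>.
[[sned hesk] [vask vorn]]: functor [sned hesk] : <<<e,e>,<t,e>>,<<e,<e,t>>,<e,t>>>, argument [vask vorn] : <<e,e>,<t,e>>; result <<e,<e,t>>,<e,t>>.
[nork [[sned hesk] [vask vorn]]]: functor nork : <<<e,<e,t>>,<e,t>>,<<t,<t,e>>,t>>, argument [[sned hesk] [vask vorn]] : <<e,<e,t>>,<e,t>>; result <<t,<t,e>>,t>.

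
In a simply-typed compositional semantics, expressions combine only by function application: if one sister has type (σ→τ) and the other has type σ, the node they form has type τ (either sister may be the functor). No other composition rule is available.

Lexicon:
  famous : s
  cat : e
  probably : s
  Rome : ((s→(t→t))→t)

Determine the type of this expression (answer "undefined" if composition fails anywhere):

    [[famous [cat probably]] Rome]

undefined

[cat probably]: e with s — neither is a function whose domain matches the other; composition fails here.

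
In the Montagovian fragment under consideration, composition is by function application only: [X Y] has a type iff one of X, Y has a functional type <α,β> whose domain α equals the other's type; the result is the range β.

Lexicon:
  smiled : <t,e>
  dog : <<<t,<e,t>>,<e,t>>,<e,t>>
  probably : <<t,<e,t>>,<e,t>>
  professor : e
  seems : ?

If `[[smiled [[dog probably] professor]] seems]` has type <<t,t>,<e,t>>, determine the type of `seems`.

At [[smiled [[dog probably] professor]] seems] (required: <<t,t>,<e,t>>): [smiled [[dog probably] professor]] is e, which is not a function with range <<t,t>,<e,t>>; hence seems is the functor — type <e,<<t,t>,<e,t>>>.

<e,<<t,t>,<e,t>>>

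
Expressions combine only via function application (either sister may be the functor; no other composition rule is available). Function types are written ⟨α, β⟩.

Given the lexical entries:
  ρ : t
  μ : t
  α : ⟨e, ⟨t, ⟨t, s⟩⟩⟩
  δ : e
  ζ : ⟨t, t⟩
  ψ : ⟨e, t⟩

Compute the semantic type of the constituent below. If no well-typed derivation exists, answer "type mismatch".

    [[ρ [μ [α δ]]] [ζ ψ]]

[α δ]: functor α : ⟨e, ⟨t, ⟨t, s⟩⟩⟩, argument δ : e; result ⟨t, ⟨t, s⟩⟩.
[μ [α δ]]: functor [α δ] : ⟨t, ⟨t, s⟩⟩, argument μ : t; result ⟨t, s⟩.
[ρ [μ [α δ]]]: functor [μ [α δ]] : ⟨t, s⟩, argument ρ : t; result s.
[ζ ψ]: ⟨t, t⟩ with ⟨e, t⟩ — neither is a function whose domain matches the other; composition fails here.

type mismatch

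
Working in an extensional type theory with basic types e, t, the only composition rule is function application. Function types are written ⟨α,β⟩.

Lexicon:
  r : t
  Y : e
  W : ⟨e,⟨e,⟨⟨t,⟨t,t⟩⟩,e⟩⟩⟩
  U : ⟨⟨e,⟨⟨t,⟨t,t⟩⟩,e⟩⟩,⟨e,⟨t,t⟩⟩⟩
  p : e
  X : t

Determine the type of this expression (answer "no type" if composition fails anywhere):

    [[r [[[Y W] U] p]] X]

no type

[Y W]: functor W : ⟨e,⟨e,⟨⟨t,⟨t,t⟩⟩,e⟩⟩⟩, argument Y : e; result ⟨e,⟨⟨t,⟨t,t⟩⟩,e⟩⟩.
[[Y W] U]: functor U : ⟨⟨e,⟨⟨t,⟨t,t⟩⟩,e⟩⟩,⟨e,⟨t,t⟩⟩⟩, argument [Y W] : ⟨e,⟨⟨t,⟨t,t⟩⟩,e⟩⟩; result ⟨e,⟨t,t⟩⟩.
[[[Y W] U] p]: functor [[Y W] U] : ⟨e,⟨t,t⟩⟩, argument p : e; result ⟨t,t⟩.
[r [[[Y W] U] p]]: functor [[[Y W] U] p] : ⟨t,t⟩, argument r : t; result t.
[[r [[[Y W] U] p]] X]: t and t cannot combine by function application — type clash.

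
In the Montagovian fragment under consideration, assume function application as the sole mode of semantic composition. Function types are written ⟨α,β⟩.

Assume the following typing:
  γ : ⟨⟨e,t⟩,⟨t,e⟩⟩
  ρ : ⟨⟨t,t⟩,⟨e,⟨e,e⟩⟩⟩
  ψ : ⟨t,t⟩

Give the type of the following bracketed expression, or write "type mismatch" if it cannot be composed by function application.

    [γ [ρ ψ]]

[ρ ψ]: ⟨⟨t,t⟩,⟨e,⟨e,e⟩⟩⟩ applied to ⟨t,t⟩ yields ⟨e,⟨e,e⟩⟩.
At [γ [ρ ψ]]: neither ⟨⟨e,t⟩,⟨t,e⟩⟩ nor ⟨e,⟨e,e⟩⟩ can take the other as argument; the node is ill-typed.

type mismatch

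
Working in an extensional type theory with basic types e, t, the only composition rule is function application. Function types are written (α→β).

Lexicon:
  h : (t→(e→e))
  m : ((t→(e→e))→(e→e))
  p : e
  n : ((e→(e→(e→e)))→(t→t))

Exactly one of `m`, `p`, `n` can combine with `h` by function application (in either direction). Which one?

m — combines: m : ((t→(e→e))→(e→e)) takes h : (t→(e→e)) as argument, giving (e→e).
p : e — h needs t; p needs nothing (atomic); neither fits.
n : ((e→(e→(e→e)))→(t→t)) — h needs t; n needs (e→(e→(e→e))); neither fits.

m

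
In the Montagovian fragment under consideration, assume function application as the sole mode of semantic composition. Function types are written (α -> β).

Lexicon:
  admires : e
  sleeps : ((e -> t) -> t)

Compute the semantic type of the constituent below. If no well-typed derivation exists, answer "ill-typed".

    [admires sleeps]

At [admires sleeps]: neither e nor ((e -> t) -> t) can take the other as argument; the node is ill-typed.

ill-typed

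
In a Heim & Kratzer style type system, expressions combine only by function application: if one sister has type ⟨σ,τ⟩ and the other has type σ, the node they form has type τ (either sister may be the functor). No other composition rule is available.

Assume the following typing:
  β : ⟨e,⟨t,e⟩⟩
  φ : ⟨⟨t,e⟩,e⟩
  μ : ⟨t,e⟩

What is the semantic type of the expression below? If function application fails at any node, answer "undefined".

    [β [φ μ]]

[φ μ] — φ of type ⟨⟨t,e⟩,e⟩ combines with μ of type ⟨t,e⟩: type e.
[β [φ μ]] — β of type ⟨e,⟨t,e⟩⟩ combines with [φ μ] of type e: type ⟨t,e⟩.

⟨t,e⟩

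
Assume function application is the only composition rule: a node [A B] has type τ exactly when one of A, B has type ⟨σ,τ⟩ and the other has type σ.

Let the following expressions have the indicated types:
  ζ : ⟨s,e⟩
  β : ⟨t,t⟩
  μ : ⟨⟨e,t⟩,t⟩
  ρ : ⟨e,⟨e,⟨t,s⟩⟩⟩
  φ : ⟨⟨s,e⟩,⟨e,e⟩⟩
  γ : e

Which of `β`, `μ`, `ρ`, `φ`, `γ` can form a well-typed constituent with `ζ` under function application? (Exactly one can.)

β : ⟨t,t⟩ — ζ needs s; β needs t; neither fits.
μ : ⟨⟨e,t⟩,t⟩ — ζ needs s; μ needs ⟨e,t⟩; neither fits.
ρ : ⟨e,⟨e,⟨t,s⟩⟩⟩ — ζ needs s; ρ needs e; neither fits.
φ — combines: φ : ⟨⟨s,e⟩,⟨e,e⟩⟩ takes ζ : ⟨s,e⟩ as argument, giving ⟨e,e⟩.
γ : e — ζ needs s; γ needs nothing (atomic); neither fits.

φ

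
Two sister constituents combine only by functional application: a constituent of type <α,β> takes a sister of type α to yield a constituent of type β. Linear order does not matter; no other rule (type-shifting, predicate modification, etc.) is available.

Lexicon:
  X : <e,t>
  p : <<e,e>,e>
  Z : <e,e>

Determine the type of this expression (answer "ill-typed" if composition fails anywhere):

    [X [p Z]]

[p Z]: p is <<e,e>,e>, Z is <e,e>; result e.
[X [p Z]]: X is <e,t>, [p Z] is e; result t.

t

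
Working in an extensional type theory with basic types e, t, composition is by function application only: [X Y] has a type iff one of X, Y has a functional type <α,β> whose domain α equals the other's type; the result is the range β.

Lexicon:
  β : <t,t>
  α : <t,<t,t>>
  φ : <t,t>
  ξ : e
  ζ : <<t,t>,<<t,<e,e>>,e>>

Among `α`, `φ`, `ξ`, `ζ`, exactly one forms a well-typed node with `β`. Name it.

α : <t,<t,t>> — β needs t; α needs t; neither fits.
φ : <t,t> — β needs t; φ needs t; neither fits.
ξ : e — β needs t; ξ needs nothing (atomic); neither fits.
ζ — combines: ζ : <<t,t>,<<t,<e,e>>,e>> takes β : <t,t> as argument, giving <<t,<e,e>>,e>.

ζ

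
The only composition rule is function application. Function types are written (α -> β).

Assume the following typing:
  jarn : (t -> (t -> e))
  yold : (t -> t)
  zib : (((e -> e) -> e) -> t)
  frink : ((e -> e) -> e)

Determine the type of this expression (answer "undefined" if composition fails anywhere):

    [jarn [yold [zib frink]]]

[zib frink]: zib is (((e -> e) -> e) -> t), frink is ((e -> e) -> e); result t.
[yold [zib frink]]: yold is (t -> t), [zib frink] is t; result t.
[jarn [yold [zib frink]]]: jarn is (t -> (t -> e)), [yold [zib frink]] is t; result (t -> e).

(t -> e)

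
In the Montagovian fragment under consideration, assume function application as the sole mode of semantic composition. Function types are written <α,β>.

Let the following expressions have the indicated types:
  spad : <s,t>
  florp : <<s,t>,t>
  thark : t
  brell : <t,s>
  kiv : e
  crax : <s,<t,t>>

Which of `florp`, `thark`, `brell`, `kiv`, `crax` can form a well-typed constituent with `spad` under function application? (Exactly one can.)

florp

florp — combines: florp : <<s,t>,t> takes spad : <s,t> as argument, giving t.
thark : t — spad needs s; thark needs nothing (atomic); neither fits.
brell : <t,s> — spad needs s; brell needs t; neither fits.
kiv : e — spad needs s; kiv needs nothing (atomic); neither fits.
crax : <s,<t,t>> — spad needs s; crax needs s; neither fits.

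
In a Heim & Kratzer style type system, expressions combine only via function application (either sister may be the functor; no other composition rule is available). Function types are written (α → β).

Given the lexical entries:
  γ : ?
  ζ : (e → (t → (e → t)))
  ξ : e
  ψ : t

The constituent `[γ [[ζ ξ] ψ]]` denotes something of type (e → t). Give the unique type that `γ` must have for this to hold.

For [γ [[ζ ξ] ψ]] to have type (e → t) with [[ζ ξ] ψ] of type (e → t), γ must be the function: γ : ((e → t) → (e → t)).

((e → t) → (e → t))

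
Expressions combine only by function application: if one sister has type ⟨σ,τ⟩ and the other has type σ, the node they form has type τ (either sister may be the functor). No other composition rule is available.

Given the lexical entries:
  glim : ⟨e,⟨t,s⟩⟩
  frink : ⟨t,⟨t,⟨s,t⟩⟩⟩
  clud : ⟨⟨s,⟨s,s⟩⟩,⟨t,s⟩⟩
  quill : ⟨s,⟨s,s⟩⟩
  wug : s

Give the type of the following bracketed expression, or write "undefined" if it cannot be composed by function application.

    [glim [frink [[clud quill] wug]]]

undefined

[clud quill]: clud is ⟨⟨s,⟨s,s⟩⟩,⟨t,s⟩⟩, quill is ⟨s,⟨s,s⟩⟩; result ⟨t,s⟩.
At [[clud quill] wug]: neither ⟨t,s⟩ nor s can take the other as argument; the node is ill-typed.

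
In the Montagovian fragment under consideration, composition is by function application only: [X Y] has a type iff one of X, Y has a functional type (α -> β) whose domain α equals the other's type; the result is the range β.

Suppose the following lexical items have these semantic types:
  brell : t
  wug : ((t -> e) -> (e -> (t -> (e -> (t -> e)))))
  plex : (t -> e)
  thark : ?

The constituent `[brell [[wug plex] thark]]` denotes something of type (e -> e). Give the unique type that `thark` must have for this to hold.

At [brell [[wug plex] thark]] (required: (e -> e)): brell is t, which is not a function with range (e -> e); hence [[wug plex] thark] is the functor — type (t -> (e -> e)).
At [[wug plex] thark] (required: (t -> (e -> e))): [wug plex] is (e -> (t -> (e -> (t -> e)))), which is not a function with range (t -> (e -> e)); hence thark is the functor — type ((e -> (t -> (e -> (t -> e)))) -> (t -> (e -> e))).

((e -> (t -> (e -> (t -> e)))) -> (t -> (e -> e)))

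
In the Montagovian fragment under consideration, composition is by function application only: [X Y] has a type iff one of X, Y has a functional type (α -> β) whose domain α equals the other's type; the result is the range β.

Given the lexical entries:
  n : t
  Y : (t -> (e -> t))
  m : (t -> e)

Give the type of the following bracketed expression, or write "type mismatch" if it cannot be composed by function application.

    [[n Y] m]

type mismatch

[n Y]: (t -> (e -> t)) applied to t yields (e -> t).
[[n Y] m]: (e -> t) with (t -> e) — neither is a function whose domain matches the other; composition fails here.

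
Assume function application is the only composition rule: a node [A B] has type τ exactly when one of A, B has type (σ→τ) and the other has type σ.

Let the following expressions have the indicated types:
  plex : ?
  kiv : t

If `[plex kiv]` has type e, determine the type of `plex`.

At [plex kiv] (required: e): kiv is t, which is not a function with range e; hence plex is the functor — type (t→e).

(t→e)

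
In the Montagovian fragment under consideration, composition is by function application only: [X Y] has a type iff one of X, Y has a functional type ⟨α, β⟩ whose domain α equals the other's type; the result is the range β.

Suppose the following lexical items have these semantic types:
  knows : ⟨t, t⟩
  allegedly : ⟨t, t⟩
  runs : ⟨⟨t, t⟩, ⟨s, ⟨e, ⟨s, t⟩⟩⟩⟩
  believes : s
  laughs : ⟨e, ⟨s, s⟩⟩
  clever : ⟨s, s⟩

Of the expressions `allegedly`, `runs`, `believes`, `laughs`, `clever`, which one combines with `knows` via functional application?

allegedly : ⟨t, t⟩ — does not combine with knows.
runs — combines: runs : ⟨⟨t, t⟩, ⟨s, ⟨e, ⟨s, t⟩⟩⟩⟩ takes knows : ⟨t, t⟩ as argument, giving ⟨s, ⟨e, ⟨s, t⟩⟩⟩.
believes : s — does not combine with knows.
laughs : ⟨e, ⟨s, s⟩⟩ — does not combine with knows.
clever : ⟨s, s⟩ — does not combine with knows.

runs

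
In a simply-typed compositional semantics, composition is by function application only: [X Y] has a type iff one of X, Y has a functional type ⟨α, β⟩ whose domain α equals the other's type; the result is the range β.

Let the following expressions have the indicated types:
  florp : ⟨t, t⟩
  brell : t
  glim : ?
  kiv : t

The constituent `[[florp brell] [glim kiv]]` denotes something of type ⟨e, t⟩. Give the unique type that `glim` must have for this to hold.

At [[florp brell] [glim kiv]] (required: ⟨e, t⟩): [florp brell] is t, which is not a function with range ⟨e, t⟩; hence [glim kiv] is the functor — type ⟨t, ⟨e, t⟩⟩.
At [glim kiv] (required: ⟨t, ⟨e, t⟩⟩): kiv is t, which is not a function with range ⟨t, ⟨e, t⟩⟩; hence glim is the functor — type ⟨t, ⟨t, ⟨e, t⟩⟩⟩.

⟨t, ⟨t, ⟨e, t⟩⟩⟩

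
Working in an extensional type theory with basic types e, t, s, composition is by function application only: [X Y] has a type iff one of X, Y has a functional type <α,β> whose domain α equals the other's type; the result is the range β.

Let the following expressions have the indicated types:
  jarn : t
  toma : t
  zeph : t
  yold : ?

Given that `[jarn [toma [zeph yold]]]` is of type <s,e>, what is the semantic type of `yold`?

<t,<t,<t,<s,e>>>>

For [jarn [toma [zeph yold]]] to have type <s,e> with jarn of type t, [toma [zeph yold]] must be the function: [toma [zeph yold]] : <t,<s,e>>.
For [toma [zeph yold]] to have type <t,<s,e>> with toma of type t, [zeph yold] must be the function: [zeph yold] : <t,<t,<s,e>>>.
For [zeph yold] to have type <t,<t,<s,e>>> with zeph of type t, yold must be the function: yold : <t,<t,<t,<s,e>>>>.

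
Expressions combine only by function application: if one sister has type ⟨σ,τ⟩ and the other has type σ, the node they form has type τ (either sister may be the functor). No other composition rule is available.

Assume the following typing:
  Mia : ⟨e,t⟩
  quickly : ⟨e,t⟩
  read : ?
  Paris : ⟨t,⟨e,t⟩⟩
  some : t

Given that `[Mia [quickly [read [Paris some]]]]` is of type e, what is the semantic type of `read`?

For [Mia [quickly [read [Paris some]]]] to have type e with Mia of type ⟨e,t⟩, [quickly [read [Paris some]]] must be the function: [quickly [read [Paris some]]] : ⟨⟨e,t⟩,e⟩.
For [quickly [read [Paris some]]] to have type ⟨⟨e,t⟩,e⟩ with quickly of type ⟨e,t⟩, [read [Paris some]] must be the function: [read [Paris some]] : ⟨⟨e,t⟩,⟨⟨e,t⟩,e⟩⟩.
For [read [Paris some]] to have type ⟨⟨e,t⟩,⟨⟨e,t⟩,e⟩⟩ with [Paris some] of type ⟨e,t⟩, read must be the function: read : ⟨⟨e,t⟩,⟨⟨e,t⟩,⟨⟨e,t⟩,e⟩⟩⟩.

⟨⟨e,t⟩,⟨⟨e,t⟩,⟨⟨e,t⟩,e⟩⟩⟩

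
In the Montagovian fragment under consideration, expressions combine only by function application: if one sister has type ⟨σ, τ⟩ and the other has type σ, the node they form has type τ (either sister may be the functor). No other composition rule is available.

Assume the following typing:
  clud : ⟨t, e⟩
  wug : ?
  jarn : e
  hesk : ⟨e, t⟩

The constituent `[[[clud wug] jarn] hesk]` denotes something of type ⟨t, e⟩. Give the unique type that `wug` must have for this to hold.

⟨⟨t, e⟩, ⟨e, ⟨⟨e, t⟩, ⟨t, e⟩⟩⟩⟩

At [[[clud wug] jarn] hesk] (required: ⟨t, e⟩): hesk is ⟨e, t⟩, which is not a function with range ⟨t, e⟩; hence [[clud wug] jarn] is the functor — type ⟨⟨e, t⟩, ⟨t, e⟩⟩.
At [[clud wug] jarn] (required: ⟨⟨e, t⟩, ⟨t, e⟩⟩): jarn is e, which is not a function with range ⟨⟨e, t⟩, ⟨t, e⟩⟩; hence [clud wug] is the functor — type ⟨e, ⟨⟨e, t⟩, ⟨t, e⟩⟩⟩.
At [clud wug] (required: ⟨e, ⟨⟨e, t⟩, ⟨t, e⟩⟩⟩): clud is ⟨t, e⟩, which is not a function with range ⟨e, ⟨⟨e, t⟩, ⟨t, e⟩⟩⟩; hence wug is the functor — type ⟨⟨t, e⟩, ⟨e, ⟨⟨e, t⟩, ⟨t, e⟩⟩⟩⟩.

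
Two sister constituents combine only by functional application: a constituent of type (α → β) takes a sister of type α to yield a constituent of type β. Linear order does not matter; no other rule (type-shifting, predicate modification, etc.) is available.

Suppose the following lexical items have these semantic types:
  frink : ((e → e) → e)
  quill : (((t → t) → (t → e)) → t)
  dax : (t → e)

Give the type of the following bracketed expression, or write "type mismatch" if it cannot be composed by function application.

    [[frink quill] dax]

type mismatch

[frink quill]: ((e → e) → e) and (((t → t) → (t → e)) → t) cannot combine by function application — type clash.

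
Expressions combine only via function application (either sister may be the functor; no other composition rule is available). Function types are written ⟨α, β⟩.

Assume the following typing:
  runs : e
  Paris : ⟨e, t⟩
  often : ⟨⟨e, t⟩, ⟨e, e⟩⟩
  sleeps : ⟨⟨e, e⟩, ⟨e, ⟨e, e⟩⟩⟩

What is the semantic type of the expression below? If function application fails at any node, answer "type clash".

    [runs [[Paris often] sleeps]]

⟨e, e⟩

[Paris often] — often of type ⟨⟨e, t⟩, ⟨e, e⟩⟩ combines with Paris of type ⟨e, t⟩: type ⟨e, e⟩.
[[Paris often] sleeps] — sleeps of type ⟨⟨e, e⟩, ⟨e, ⟨e, e⟩⟩⟩ combines with [Paris often] of type ⟨e, e⟩: type ⟨e, ⟨e, e⟩⟩.
[runs [[Paris often] sleeps]] — [[Paris often] sleeps] of type ⟨e, ⟨e, e⟩⟩ combines with runs of type e: type ⟨e, e⟩.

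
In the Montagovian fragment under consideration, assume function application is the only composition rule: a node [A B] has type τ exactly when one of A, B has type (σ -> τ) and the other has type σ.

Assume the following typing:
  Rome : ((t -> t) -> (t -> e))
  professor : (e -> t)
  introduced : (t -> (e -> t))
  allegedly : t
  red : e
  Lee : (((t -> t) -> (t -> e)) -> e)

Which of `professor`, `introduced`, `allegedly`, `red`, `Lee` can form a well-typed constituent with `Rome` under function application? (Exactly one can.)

professor : (e -> t) — Rome needs (t -> t); professor needs e; neither fits.
introduced : (t -> (e -> t)) — Rome needs (t -> t); introduced needs t; neither fits.
allegedly : t — Rome needs (t -> t); allegedly needs nothing (atomic); neither fits.
red : e — Rome needs (t -> t); red needs nothing (atomic); neither fits.
Lee — combines: Lee : (((t -> t) -> (t -> e)) -> e) takes Rome : ((t -> t) -> (t -> e)) as argument, giving e.

Lee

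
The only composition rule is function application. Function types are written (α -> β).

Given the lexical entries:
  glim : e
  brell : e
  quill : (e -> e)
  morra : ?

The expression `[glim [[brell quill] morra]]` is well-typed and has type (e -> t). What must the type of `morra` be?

(e -> (e -> (e -> t)))

[glim [[brell quill] morra]] must have type (e -> t). The sister glim has type e; that is not a function onto (e -> t), so [[brell quill] morra] must be the functor, of type (e -> (e -> t)).
[[brell quill] morra] must have type (e -> (e -> t)). The sister [brell quill] has type e; that is not a function onto (e -> (e -> t)), so morra must be the functor, of type (e -> (e -> (e -> t))).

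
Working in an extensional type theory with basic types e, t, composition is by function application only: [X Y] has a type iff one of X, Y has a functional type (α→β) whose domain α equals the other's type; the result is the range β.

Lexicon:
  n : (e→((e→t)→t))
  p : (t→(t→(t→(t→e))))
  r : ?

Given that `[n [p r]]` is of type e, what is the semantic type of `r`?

For [n [p r]] to have type e with n of type (e→((e→t)→t)), [p r] must be the function: [p r] : ((e→((e→t)→t))→e).
For [p r] to have type ((e→((e→t)→t))→e) with p of type (t→(t→(t→(t→e)))), r must be the function: r : ((t→(t→(t→(t→e))))→((e→((e→t)→t))→e)).

((t→(t→(t→(t→e))))→((e→((e→t)→t))→e))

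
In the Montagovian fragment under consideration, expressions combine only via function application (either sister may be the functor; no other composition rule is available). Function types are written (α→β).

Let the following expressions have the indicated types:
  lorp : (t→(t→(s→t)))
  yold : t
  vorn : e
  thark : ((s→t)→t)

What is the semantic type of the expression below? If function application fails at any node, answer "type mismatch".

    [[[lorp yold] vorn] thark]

type mismatch

[lorp yold]: lorp is (t→(t→(s→t))), yold is t; result (t→(s→t)).
[[lorp yold] vorn]: (t→(s→t)) and e cannot combine by function application — type clash.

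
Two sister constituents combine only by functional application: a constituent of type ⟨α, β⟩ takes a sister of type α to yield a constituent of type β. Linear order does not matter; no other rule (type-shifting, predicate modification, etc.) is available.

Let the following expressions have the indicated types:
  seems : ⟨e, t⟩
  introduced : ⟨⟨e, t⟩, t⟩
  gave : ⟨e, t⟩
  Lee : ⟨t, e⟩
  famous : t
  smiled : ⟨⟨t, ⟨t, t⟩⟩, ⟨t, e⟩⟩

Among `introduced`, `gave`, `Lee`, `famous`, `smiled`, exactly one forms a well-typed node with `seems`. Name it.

introduced — combines: introduced : ⟨⟨e, t⟩, t⟩ takes seems : ⟨e, t⟩ as argument, giving t.
gave : ⟨e, t⟩ — does not combine with seems.
Lee : ⟨t, e⟩ — does not combine with seems.
famous : t — does not combine with seems.
smiled : ⟨⟨t, ⟨t, t⟩⟩, ⟨t, e⟩⟩ — does not combine with seems.

introduced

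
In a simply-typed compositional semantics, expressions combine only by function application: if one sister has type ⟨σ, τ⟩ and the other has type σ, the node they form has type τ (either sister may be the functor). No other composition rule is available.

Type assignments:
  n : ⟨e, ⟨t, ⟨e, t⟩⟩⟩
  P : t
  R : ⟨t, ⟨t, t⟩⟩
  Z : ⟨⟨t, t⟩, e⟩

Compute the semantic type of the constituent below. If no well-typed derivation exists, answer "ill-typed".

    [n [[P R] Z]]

⟨t, ⟨e, t⟩⟩

[P R]: R is ⟨t, ⟨t, t⟩⟩, P is t; result ⟨t, t⟩.
[[P R] Z]: Z is ⟨⟨t, t⟩, e⟩, [P R] is ⟨t, t⟩; result e.
[n [[P R] Z]]: n is ⟨e, ⟨t, ⟨e, t⟩⟩⟩, [[P R] Z] is e; result ⟨t, ⟨e, t⟩⟩.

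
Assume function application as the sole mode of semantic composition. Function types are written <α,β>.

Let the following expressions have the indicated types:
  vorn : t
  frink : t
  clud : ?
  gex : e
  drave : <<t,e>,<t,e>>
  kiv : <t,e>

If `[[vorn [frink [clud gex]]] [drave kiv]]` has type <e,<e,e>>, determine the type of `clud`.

<e,<t,<t,<<t,e>,<e,<e,e>>>>>>

At [[vorn [frink [clud gex]]] [drave kiv]] (required: <e,<e,e>>): [drave kiv] is <t,e>, which is not a function with range <e,<e,e>>; hence [vorn [frink [clud gex]]] is the functor — type <<t,e>,<e,<e,e>>>.
At [vorn [frink [clud gex]]] (required: <<t,e>,<e,<e,e>>>): vorn is t, which is not a function with range <<t,e>,<e,<e,e>>>; hence [frink [clud gex]] is the functor — type <t,<<t,e>,<e,<e,e>>>>.
At [frink [clud gex]] (required: <t,<<t,e>,<e,<e,e>>>>): frink is t, which is not a function with range <t,<<t,e>,<e,<e,e>>>>; hence [clud gex] is the functor — type <t,<t,<<t,e>,<e,<e,e>>>>>.
At [clud gex] (required: <t,<t,<<t,e>,<e,<e,e>>>>>): gex is e, which is not a function with range <t,<t,<<t,e>,<e,<e,e>>>>>; hence clud is the functor — type <e,<t,<t,<<t,e>,<e,<e,e>>>>>>.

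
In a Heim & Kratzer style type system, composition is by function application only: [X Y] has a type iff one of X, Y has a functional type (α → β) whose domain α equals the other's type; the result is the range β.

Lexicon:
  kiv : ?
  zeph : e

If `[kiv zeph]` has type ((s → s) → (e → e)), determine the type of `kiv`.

(e → ((s → s) → (e → e)))

[kiv zeph] is required to be ((s → s) → (e → e)). zeph : e cannot yield ((s → s) → (e → e)) as functor, so kiv : (e → ((s → s) → (e → e))).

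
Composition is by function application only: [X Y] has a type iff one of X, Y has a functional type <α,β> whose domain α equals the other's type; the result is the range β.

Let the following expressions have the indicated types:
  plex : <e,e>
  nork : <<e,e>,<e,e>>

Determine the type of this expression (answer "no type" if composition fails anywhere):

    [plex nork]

[plex nork]: functor nork : <<e,e>,<e,e>>, argument plex : <e,e>; result <e,e>.

<e,e>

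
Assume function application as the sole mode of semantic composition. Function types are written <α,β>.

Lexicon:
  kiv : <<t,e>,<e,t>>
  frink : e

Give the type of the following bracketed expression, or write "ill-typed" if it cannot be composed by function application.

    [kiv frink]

[kiv frink]: <<t,e>,<e,t>> and e cannot combine by function application — type clash.

ill-typed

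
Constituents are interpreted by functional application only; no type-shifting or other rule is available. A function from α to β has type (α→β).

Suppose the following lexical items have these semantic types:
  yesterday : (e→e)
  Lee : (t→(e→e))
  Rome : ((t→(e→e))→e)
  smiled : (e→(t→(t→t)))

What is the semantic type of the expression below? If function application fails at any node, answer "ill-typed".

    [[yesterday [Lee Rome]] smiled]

(t→(t→t))

At [Lee Rome], Rome : ((t→(e→e))→e) takes Lee : (t→(e→e)), giving e.
At [yesterday [Lee Rome]], yesterday : (e→e) takes [Lee Rome] : e, giving e.
At [[yesterday [Lee Rome]] smiled], smiled : (e→(t→(t→t))) takes [yesterday [Lee Rome]] : e, giving (t→(t→t)).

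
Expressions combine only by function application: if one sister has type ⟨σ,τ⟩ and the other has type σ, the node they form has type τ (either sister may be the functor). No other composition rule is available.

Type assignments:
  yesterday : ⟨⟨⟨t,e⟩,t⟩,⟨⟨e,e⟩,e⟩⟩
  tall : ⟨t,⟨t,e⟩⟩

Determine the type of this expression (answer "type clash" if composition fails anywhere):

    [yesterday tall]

type clash

At [yesterday tall]: neither ⟨⟨⟨t,e⟩,t⟩,⟨⟨e,e⟩,e⟩⟩ nor ⟨t,⟨t,e⟩⟩ can take the other as argument; the node is ill-typed.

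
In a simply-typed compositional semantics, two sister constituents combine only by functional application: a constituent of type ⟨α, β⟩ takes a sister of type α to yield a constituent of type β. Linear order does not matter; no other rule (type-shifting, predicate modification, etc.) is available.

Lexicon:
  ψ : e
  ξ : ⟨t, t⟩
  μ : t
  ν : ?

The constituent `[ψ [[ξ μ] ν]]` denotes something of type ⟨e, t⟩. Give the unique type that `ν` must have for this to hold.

⟨t, ⟨e, ⟨e, t⟩⟩⟩

[ψ [[ξ μ] ν]] is required to be ⟨e, t⟩. ψ : e cannot yield ⟨e, t⟩ as functor, so [[ξ μ] ν] : ⟨e, ⟨e, t⟩⟩.
[[ξ μ] ν] is required to be ⟨e, ⟨e, t⟩⟩. [ξ μ] : t cannot yield ⟨e, ⟨e, t⟩⟩ as functor, so ν : ⟨t, ⟨e, ⟨e, t⟩⟩⟩.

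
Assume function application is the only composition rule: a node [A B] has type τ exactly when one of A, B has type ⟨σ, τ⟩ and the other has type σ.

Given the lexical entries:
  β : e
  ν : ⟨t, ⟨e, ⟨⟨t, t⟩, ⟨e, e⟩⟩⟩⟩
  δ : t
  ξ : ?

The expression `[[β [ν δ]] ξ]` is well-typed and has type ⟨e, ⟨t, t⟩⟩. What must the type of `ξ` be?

⟨⟨⟨t, t⟩, ⟨e, e⟩⟩, ⟨e, ⟨t, t⟩⟩⟩

[[β [ν δ]] ξ] is required to be ⟨e, ⟨t, t⟩⟩. [β [ν δ]] : ⟨⟨t, t⟩, ⟨e, e⟩⟩ cannot yield ⟨e, ⟨t, t⟩⟩ as functor, so ξ : ⟨⟨⟨t, t⟩, ⟨e, e⟩⟩, ⟨e, ⟨t, t⟩⟩⟩.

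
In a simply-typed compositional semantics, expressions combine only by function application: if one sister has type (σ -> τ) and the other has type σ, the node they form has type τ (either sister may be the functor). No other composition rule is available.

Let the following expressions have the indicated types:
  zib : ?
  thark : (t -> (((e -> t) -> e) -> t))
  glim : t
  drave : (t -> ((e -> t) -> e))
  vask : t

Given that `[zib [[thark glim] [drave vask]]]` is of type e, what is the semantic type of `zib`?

(t -> e)

[zib [[thark glim] [drave vask]]] must have type e. The sister [[thark glim] [drave vask]] has type t; that is not a function onto e, so zib must be the functor, of type (t -> e).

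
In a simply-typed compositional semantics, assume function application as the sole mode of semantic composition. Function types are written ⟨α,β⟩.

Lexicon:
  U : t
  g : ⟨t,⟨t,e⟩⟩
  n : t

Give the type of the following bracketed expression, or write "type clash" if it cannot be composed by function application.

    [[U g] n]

[U g]: functor g : ⟨t,⟨t,e⟩⟩, argument U : t; result ⟨t,e⟩.
[[U g] n]: functor [U g] : ⟨t,e⟩, argument n : t; result e.

e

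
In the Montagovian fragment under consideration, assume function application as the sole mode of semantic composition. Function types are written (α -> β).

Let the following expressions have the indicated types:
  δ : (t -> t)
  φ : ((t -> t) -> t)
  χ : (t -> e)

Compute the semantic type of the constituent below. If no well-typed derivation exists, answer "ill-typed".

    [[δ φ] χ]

e

[δ φ]: φ is ((t -> t) -> t), δ is (t -> t); result t.
[[δ φ] χ]: χ is (t -> e), [δ φ] is t; result e.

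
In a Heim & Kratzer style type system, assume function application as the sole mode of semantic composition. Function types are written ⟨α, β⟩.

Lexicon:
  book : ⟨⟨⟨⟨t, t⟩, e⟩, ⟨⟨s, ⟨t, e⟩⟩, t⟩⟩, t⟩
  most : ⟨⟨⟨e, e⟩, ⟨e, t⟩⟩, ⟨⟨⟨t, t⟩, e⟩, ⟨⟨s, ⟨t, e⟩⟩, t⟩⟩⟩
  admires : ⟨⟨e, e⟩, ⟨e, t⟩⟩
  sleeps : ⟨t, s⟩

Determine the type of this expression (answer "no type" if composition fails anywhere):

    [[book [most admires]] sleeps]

s

[most admires]: ⟨⟨⟨e, e⟩, ⟨e, t⟩⟩, ⟨⟨⟨t, t⟩, e⟩, ⟨⟨s, ⟨t, e⟩⟩, t⟩⟩⟩ applied to ⟨⟨e, e⟩, ⟨e, t⟩⟩ yields ⟨⟨⟨t, t⟩, e⟩, ⟨⟨s, ⟨t, e⟩⟩, t⟩⟩.
[book [most admires]]: ⟨⟨⟨⟨t, t⟩, e⟩, ⟨⟨s, ⟨t, e⟩⟩, t⟩⟩, t⟩ applied to ⟨⟨⟨t, t⟩, e⟩, ⟨⟨s, ⟨t, e⟩⟩, t⟩⟩ yields t.
[[book [most admires]] sleeps]: ⟨t, s⟩ applied to t yields s.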